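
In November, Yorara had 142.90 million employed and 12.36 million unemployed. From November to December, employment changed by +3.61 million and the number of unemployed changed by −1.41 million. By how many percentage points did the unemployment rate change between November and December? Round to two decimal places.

November: labor force = 142.90 + 12.36 = 155.26; u = 12.36/155.26 = 7.96%.
December: labor force = 146.51 + 10.95 = 157.46; u = 10.95/157.46 = 6.95%.
Change = 6.95% − 7.96% = −1.01 pp.

The unemployment rate changed by −1.01 percentage points.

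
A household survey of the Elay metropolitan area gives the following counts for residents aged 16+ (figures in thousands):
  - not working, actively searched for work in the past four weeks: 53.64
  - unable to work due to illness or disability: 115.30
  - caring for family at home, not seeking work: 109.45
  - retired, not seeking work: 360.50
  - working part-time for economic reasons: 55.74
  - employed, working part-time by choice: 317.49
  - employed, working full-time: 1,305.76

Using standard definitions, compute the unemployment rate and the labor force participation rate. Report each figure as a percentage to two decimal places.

Employed = 55.74 + 317.49 + 1,305.76 = 1,678.99 thousand (anyone who worked, including part-time for economic reasons, counts as employed).
Unemployed = 53.64 thousand.
Labor force = 1,678.99 + 53.64 = 1,732.63 thousand.
Not in labor force = 115.30 + 109.45 + 360.50 = 585.25 thousand (those not working and not actively searching are outside the labor force).
Civilian working-age population = 1,732.63 + 585.25 = 2,317.88 thousand.
Unemployment rate = 53.64 / 1,732.63 = 3.10%.
Labor force participation rate = 1,732.63 / 2,317.88 = 74.75%.

Unemployment rate ≈ 3.10%; labor force participation rate ≈ 74.75%.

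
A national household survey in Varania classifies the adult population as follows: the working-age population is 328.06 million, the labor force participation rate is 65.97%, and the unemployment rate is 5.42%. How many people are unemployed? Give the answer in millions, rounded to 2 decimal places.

Labor force = 0.6597 × 328.06 = 216.42 million.
Unemployed = 0.0542 × 216.42 ≈ 11.73 million.

About 11.73 million are unemployed.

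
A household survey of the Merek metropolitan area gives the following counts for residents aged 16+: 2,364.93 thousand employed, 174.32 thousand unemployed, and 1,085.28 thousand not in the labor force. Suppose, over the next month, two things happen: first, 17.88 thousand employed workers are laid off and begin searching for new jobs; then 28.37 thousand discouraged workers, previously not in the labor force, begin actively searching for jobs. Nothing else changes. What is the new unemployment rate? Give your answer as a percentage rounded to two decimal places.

New unemployment rate ≈ 8.59%.

Initially, labor force = 2,364.93 + 174.32 = 2,539.25 thousand, so u = 174.32/2,539.25 = 6.87%.
After the first change, employed falls and unemployed rises by 17.88; labor force unchanged → E = 2,347.05, U = 192.20, labor force = 2,539.25 thousand.
After the second change, unemployed and labor force both rise by 28.37 → E = 2,347.05, U = 220.57, labor force = 2,567.62 thousand.
New unemployment rate = 220.57 / 2,567.62 = 8.59%.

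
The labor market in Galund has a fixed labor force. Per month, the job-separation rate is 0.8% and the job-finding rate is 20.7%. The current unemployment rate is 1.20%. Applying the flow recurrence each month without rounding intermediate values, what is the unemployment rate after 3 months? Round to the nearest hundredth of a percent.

With a fixed labor force, u_{t+1} = u_t + s·(1−u_t) − f·u_t = u_t·(1−s−f) + s.
Here 1−s−f = 0.785 and s = 0.008.
u_1 = 0.012000 × 0.785 + 0.008 = 0.017420.
u_2 = 0.017420 × 0.785 + 0.008 = 0.021675.
u_3 = 0.021675 × 0.785 + 0.008 = 0.025015.

Unemployment rate after three months ≈ 2.50%.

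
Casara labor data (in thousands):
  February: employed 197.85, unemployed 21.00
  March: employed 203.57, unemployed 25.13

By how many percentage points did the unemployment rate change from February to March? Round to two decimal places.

The unemployment rate changed by +1.39 percentage points.

February: labor force = 197.85 + 21.00 = 218.85; u = 21.00/218.85 = 9.60%.
March: labor force = 203.57 + 25.13 = 228.70; u = 25.13/228.70 = 10.99%.
Change = 10.99% − 9.60% = +1.39 pp.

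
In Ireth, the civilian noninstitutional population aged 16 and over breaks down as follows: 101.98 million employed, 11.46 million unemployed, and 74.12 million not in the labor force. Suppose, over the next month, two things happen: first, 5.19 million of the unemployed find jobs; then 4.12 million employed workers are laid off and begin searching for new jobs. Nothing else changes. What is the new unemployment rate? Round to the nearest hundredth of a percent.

New unemployment rate ≈ 9.16%.

Initially, labor force = 101.98 + 11.46 = 113.44 million, so u = 11.46/113.44 = 10.10%.
After the first change, unemployed falls and employed rises by 5.19; labor force unchanged → E = 107.17, U = 6.27, labor force = 113.44 million.
After the second change, employed falls and unemployed rises by 4.12; labor force unchanged → E = 103.05, U = 10.39, labor force = 113.44 million.
New unemployment rate = 10.39 / 113.44 = 9.16%.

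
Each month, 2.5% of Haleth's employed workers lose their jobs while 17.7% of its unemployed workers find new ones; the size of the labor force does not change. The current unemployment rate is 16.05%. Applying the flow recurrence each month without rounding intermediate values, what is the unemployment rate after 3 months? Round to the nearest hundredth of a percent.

With a fixed labor force, u_{t+1} = u_t + s·(1−u_t) − f·u_t = u_t·(1−s−f) + s.
Here 1−s−f = 0.798 and s = 0.025.
u_1 = 0.160500 × 0.798 + 0.025 = 0.153079.
u_2 = 0.153079 × 0.798 + 0.025 = 0.147157.
u_3 = 0.147157 × 0.798 + 0.025 = 0.142431.

Unemployment rate after three months ≈ 14.24%.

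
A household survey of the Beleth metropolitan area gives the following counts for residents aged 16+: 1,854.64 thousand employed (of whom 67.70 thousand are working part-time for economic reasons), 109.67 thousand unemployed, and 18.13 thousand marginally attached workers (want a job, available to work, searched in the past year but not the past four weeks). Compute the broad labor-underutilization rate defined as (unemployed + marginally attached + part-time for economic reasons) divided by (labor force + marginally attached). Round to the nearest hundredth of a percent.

Labor force = 1,854.64 + 109.67 = 1,964.31 thousand.
Numerator = 109.67 + 18.13 + 67.70 = 195.50 thousand.
Denominator = 1,964.31 + 18.13 = 1,982.44 thousand.
Broad rate = 195.50 / 1,982.44 = 9.86%.

Broad underutilization rate ≈ 9.86%.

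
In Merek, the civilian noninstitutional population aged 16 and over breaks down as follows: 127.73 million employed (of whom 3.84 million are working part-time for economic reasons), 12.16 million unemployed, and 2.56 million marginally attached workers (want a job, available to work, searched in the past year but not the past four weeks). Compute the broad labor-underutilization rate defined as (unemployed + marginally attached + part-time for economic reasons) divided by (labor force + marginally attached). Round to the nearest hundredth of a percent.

Broad underutilization rate ≈ 13.03%.

Labor force = 127.73 + 12.16 = 139.89 million.
Numerator = 12.16 + 2.56 + 3.84 = 18.56 million.
Denominator = 139.89 + 2.56 = 142.45 million.
Broad rate = 18.56 / 142.45 = 13.03%.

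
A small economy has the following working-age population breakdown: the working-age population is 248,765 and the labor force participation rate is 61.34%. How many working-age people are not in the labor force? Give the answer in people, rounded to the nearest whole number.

About 96,173 are not in the labor force.

Share not in the labor force = 1 − 0.6134 = 0.3866.
Not in labor force = 0.3866 × 248,765 ≈ 96,173.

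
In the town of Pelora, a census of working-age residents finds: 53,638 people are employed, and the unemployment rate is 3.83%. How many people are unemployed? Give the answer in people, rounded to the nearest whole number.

Let U be the number unemployed. The labor force is E + U, and U/(E+U) = 0.0383.
So U = 0.0383 × 53,638 / (1 − 0.0383) = 2054.34 / 0.9617 ≈ 2,136.

About 2,136 are unemployed.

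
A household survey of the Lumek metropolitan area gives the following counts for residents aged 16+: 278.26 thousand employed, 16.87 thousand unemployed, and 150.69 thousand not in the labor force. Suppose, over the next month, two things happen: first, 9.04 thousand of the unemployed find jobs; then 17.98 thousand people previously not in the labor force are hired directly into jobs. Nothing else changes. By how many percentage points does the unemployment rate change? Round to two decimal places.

Initially, labor force = 278.26 + 16.87 = 295.13 thousand, so u = 16.87/295.13 = 5.72%.
After the first change, unemployed falls and employed rises by 9.04; labor force unchanged → E = 287.30, U = 7.83, labor force = 295.13 thousand.
After the second change, employed and labor force both rise by 17.98; unemployed unchanged → E = 305.28, U = 7.83, labor force = 313.11 thousand.
New unemployment rate = 7.83 / 313.11 = 2.50%.
Change = 2.50% − 5.72% = −3.22 percentage points.

The unemployment rate changes by −3.22 percentage points.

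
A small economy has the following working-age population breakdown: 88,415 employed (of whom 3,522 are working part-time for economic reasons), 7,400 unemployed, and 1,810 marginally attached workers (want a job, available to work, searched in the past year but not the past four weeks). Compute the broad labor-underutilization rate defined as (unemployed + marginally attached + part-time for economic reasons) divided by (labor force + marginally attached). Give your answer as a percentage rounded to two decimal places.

Broad underutilization rate ≈ 13.04%.

Labor force = 88,415 + 7,400 = 95,815.
Numerator = 7,400 + 1,810 + 3,522 = 12,732.
Denominator = 95,815 + 1,810 = 97,625.
Broad rate = 12,732 / 97,625 = 13.04%.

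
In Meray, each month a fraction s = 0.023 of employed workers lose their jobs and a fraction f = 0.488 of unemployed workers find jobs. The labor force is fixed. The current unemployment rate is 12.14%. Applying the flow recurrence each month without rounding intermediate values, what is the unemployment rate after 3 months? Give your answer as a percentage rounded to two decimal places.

Unemployment rate after three months ≈ 5.39%.

With a fixed labor force, u_{t+1} = u_t + s·(1−u_t) − f·u_t = u_t·(1−s−f) + s.
Here 1−s−f = 0.489 and s = 0.023.
u_1 = 0.121400 × 0.489 + 0.023 = 0.082365.
u_2 = 0.082365 × 0.489 + 0.023 = 0.063276.
u_3 = 0.063276 × 0.489 + 0.023 = 0.053942.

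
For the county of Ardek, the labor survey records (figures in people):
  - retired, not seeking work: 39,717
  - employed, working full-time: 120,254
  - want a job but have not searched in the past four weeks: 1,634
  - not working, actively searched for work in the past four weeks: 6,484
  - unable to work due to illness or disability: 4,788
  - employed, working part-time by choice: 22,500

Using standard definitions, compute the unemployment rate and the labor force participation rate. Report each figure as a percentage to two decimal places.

Employed = 120,254 + 22,500 = 142,754.
Unemployed = 6,484.
Labor force = 142,754 + 6,484 = 149,238.
Not in labor force = 39,717 + 1,634 + 4,788 = 46,139 (those not working and not actively searching are outside the labor force — including those who want a job but have given up searching).
Civilian working-age population = 149,238 + 46,139 = 195,377.
Unemployment rate = 6,484 / 149,238 = 4.34%.
Labor force participation rate = 149,238 / 195,377 = 76.38%.

Unemployment rate ≈ 4.34%; labor force participation rate ≈ 76.38%.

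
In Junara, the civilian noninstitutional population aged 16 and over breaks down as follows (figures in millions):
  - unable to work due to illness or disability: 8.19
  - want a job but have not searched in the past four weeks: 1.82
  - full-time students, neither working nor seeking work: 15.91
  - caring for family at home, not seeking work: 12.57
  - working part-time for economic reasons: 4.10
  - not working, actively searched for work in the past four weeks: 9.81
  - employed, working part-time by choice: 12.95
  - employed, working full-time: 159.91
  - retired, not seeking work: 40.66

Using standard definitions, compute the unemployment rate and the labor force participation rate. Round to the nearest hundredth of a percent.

Employed = 4.10 + 12.95 + 159.91 = 176.96 million (anyone who worked, including part-time for economic reasons, counts as employed).
Unemployed = 9.81 million.
Labor force = 176.96 + 9.81 = 186.77 million.
Not in labor force = 8.19 + 1.82 + 15.91 + 12.57 + 40.66 = 79.15 million (those not working and not actively searching are outside the labor force — including those who want a job but have given up searching).
Civilian working-age population = 186.77 + 79.15 = 265.92 million.
Unemployment rate = 9.81 / 186.77 = 5.25%.
Labor force participation rate = 186.77 / 265.92 = 70.24%.

Unemployment rate ≈ 5.25%; labor force participation rate ≈ 70.24%.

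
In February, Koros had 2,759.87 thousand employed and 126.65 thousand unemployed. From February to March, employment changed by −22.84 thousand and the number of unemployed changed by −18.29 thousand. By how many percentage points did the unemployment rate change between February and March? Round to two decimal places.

The unemployment rate changed by −0.58 percentage points.

February: labor force = 2,759.87 + 126.65 = 2,886.52; u = 126.65/2,886.52 = 4.39%.
March: labor force = 2,737.03 + 108.36 = 2,845.39; u = 108.36/2,845.39 = 3.81%.
Change = 3.81% − 4.39% = −0.58 pp.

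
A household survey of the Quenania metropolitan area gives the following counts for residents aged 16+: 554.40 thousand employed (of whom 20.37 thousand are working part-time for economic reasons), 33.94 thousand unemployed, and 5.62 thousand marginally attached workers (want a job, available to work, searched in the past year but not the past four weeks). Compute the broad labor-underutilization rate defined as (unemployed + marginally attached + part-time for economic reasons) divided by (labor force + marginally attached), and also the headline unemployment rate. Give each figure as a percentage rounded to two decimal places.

Labor force = 554.40 + 33.94 = 588.34 thousand.
Numerator = 33.94 + 5.62 + 20.37 = 59.93 thousand.
Denominator = 588.34 + 5.62 = 593.96 thousand.
Broad rate = 59.93 / 593.96 = 10.09%.
Headline unemployment rate = 33.94 / 588.34 = 5.77%.

Broad underutilization rate ≈ 10.09%; headline unemployment rate ≈ 5.77%.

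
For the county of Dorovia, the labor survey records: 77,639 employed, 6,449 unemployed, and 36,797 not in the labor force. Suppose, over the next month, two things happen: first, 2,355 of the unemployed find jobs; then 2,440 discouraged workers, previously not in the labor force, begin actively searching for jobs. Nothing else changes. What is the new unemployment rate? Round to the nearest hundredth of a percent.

Initially, labor force = 77,639 + 6,449 = 84,088, so u = 6,449/84,088 = 7.67%.
After the first change, unemployed falls and employed rises by 2,355; labor force unchanged → E = 79,994, U = 4,094, labor force = 84,088.
After the second change, unemployed and labor force both rise by 2,440 → E = 79,994, U = 6,534, labor force = 86,528.
New unemployment rate = 6,534 / 86,528 = 7.55%.

New unemployment rate ≈ 7.55%.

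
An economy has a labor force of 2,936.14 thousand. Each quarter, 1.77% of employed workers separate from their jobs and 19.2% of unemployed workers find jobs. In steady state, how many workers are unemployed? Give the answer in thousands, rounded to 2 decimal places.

Steady-state unemployment rate u* = s/(s+f) = 1.77/(1.77+19.2) = 0.084406.
Unemployed = u* × labor force = 0.084406 × 2,936.14 ≈ 247.83 thousand.

About 247.83 thousand are unemployed in steady state.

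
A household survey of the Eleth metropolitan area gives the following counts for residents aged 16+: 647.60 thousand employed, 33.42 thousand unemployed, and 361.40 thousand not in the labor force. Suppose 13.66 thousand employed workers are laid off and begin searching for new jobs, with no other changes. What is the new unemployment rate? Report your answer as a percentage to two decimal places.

New unemployment rate ≈ 6.91%.

Initially, labor force = 647.60 + 33.42 = 681.02 thousand, so u = 33.42/681.02 = 4.91%.
After the change, employed falls and unemployed rises by 13.66; labor force unchanged → E = 633.94, U = 47.08, labor force = 681.02 thousand.
New unemployment rate = 47.08 / 681.02 = 6.91%.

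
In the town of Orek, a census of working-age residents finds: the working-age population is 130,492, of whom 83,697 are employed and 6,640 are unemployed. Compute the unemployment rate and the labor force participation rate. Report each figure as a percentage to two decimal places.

Labor force = employed + unemployed = 83,697 + 6,640 = 90,337.
Unemployment rate = 6,640 / 90,337 = 7.35%.
Labor force participation rate = 90,337 / 130,492 = 69.23%.

Unemployment rate ≈ 7.35%; labor force participation rate ≈ 69.23%.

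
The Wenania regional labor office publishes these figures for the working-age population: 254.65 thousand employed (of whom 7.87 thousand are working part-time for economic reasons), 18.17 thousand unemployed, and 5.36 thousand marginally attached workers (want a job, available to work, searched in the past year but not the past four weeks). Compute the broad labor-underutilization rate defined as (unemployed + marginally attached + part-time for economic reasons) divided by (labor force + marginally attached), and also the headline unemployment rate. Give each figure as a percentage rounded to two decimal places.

Labor force = 254.65 + 18.17 = 272.82 thousand.
Numerator = 18.17 + 5.36 + 7.87 = 31.40 thousand.
Denominator = 272.82 + 5.36 = 278.18 thousand.
Broad rate = 31.40 / 278.18 = 11.29%.
Headline unemployment rate = 18.17 / 272.82 = 6.66%.

Broad underutilization rate ≈ 11.29%; headline unemployment rate ≈ 6.66%.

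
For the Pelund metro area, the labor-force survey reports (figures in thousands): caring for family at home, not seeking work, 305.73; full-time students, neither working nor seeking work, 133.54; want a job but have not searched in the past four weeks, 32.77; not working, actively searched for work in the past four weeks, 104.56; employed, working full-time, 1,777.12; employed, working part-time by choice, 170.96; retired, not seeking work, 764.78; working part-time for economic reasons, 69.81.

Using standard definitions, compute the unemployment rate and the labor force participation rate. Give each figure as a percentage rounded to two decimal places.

Employed = 1,777.12 + 170.96 + 69.81 = 2,017.89 thousand (anyone who worked, including part-time for economic reasons, counts as employed).
Unemployed = 104.56 thousand.
Labor force = 2,017.89 + 104.56 = 2,122.45 thousand.
Not in labor force = 305.73 + 133.54 + 32.77 + 764.78 = 1,236.82 thousand (those not working and not actively searching are outside the labor force — including those who want a job but have given up searching).
Civilian working-age population = 2,122.45 + 1,236.82 = 3,359.27 thousand.
Unemployment rate = 104.56 / 2,122.45 = 4.93%.
Labor force participation rate = 2,122.45 / 3,359.27 = 63.18%.

Unemployment rate ≈ 4.93%; labor force participation rate ≈ 63.18%.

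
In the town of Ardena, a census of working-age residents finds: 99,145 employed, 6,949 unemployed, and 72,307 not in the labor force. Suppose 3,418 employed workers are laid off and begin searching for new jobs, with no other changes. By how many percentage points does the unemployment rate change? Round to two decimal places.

The unemployment rate changes by +3.22 percentage points.

Initially, labor force = 99,145 + 6,949 = 106,094, so u = 6,949/106,094 = 6.55%.
After the change, employed falls and unemployed rises by 3,418; labor force unchanged → E = 95,727, U = 10,367, labor force = 106,094.
New unemployment rate = 10,367 / 106,094 = 9.77%.
Change = 9.77% − 6.55% = +3.22 percentage points.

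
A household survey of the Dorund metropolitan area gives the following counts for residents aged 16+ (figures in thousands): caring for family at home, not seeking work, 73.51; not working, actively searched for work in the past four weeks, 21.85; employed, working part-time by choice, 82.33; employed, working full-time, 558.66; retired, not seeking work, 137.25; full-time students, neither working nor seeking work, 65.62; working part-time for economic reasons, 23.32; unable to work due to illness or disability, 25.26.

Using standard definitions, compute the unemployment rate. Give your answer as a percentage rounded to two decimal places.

Unemployment rate ≈ 3.18%.

Employed = 82.33 + 558.66 + 23.32 = 664.31 thousand (anyone who worked, including part-time for economic reasons, counts as employed).
Unemployed = 21.85 thousand.
Labor force = 664.31 + 21.85 = 686.16 thousand.
Unemployment rate = 21.85 / 686.16 = 3.18%.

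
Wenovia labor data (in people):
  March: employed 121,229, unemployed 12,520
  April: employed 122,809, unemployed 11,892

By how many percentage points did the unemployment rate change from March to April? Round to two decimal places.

The unemployment rate changed by −0.53 percentage points.

March: labor force = 121,229 + 12,520 = 133,749; u = 12,520/133,749 = 9.36%.
April: labor force = 122,809 + 11,892 = 134,701; u = 11,892/134,701 = 8.83%.
Change = 8.83% − 9.36% = −0.53 pp.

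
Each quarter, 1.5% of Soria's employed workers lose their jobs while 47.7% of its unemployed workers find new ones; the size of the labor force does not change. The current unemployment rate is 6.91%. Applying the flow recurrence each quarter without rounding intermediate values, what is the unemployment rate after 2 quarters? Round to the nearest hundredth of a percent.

With a fixed labor force, u_{t+1} = u_t + s·(1−u_t) − f·u_t = u_t·(1−s−f) + s.
Here 1−s−f = 0.508 and s = 0.015.
u_1 = 0.069100 × 0.508 + 0.015 = 0.050103.
u_2 = 0.050103 × 0.508 + 0.015 = 0.040452.

Unemployment rate after two quarters ≈ 4.05%.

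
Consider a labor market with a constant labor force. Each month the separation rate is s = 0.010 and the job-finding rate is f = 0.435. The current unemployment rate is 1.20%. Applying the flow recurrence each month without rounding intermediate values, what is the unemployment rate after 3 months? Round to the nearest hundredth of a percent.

With a fixed labor force, u_{t+1} = u_t + s·(1−u_t) − f·u_t = u_t·(1−s−f) + s.
Here 1−s−f = 0.555 and s = 0.010.
u_1 = 0.012000 × 0.555 + 0.010 = 0.016660.
u_2 = 0.016660 × 0.555 + 0.010 = 0.019246.
u_3 = 0.019246 × 0.555 + 0.010 = 0.020682.

Unemployment rate after three months ≈ 2.07%.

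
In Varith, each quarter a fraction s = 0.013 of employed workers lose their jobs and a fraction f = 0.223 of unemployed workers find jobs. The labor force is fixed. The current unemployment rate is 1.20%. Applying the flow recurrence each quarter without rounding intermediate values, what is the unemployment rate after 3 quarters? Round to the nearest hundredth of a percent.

Unemployment rate after three quarters ≈ 3.59%.

With a fixed labor force, u_{t+1} = u_t + s·(1−u_t) − f·u_t = u_t·(1−s−f) + s.
Here 1−s−f = 0.764 and s = 0.013.
u_1 = 0.012000 × 0.764 + 0.013 = 0.022168.
u_2 = 0.022168 × 0.764 + 0.013 = 0.029936.
u_3 = 0.029936 × 0.764 + 0.013 = 0.035871.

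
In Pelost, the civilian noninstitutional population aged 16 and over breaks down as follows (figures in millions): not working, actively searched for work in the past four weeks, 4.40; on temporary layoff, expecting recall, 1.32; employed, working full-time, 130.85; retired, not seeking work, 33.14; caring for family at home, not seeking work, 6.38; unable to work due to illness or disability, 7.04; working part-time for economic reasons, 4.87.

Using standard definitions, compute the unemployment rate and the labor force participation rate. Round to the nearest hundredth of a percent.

Employed = 130.85 + 4.87 = 135.72 million (anyone who worked, including part-time for economic reasons, counts as employed).
Unemployed = 4.40 + 1.32 = 5.72 million (jobless and actively searching, or on temporary layoff).
Labor force = 135.72 + 5.72 = 141.44 million.
Not in labor force = 33.14 + 6.38 + 7.04 = 46.56 million (those not working and not actively searching are outside the labor force).
Civilian working-age population = 141.44 + 46.56 = 188.00 million.
Unemployment rate = 5.72 / 141.44 = 4.04%.
Labor force participation rate = 141.44 / 188.00 = 75.23%.

Unemployment rate ≈ 4.04%; labor force participation rate ≈ 75.23%.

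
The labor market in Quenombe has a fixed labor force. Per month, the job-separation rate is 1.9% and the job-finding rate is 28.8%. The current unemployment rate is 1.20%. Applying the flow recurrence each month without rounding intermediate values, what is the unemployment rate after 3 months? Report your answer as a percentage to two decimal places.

With a fixed labor force, u_{t+1} = u_t + s·(1−u_t) − f·u_t = u_t·(1−s−f) + s.
Here 1−s−f = 0.693 and s = 0.019.
u_1 = 0.012000 × 0.693 + 0.019 = 0.027316.
u_2 = 0.027316 × 0.693 + 0.019 = 0.037930.
u_3 = 0.037930 × 0.693 + 0.019 = 0.045285.

Unemployment rate after three months ≈ 4.53%.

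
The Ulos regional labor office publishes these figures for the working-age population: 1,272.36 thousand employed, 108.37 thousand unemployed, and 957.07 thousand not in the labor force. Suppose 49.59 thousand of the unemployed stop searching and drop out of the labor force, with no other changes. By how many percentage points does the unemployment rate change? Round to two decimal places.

The unemployment rate changes by −3.43 percentage points.

Initially, labor force = 1,272.36 + 108.37 = 1,380.73 thousand, so u = 108.37/1,380.73 = 7.85%.
After the change, unemployed and labor force both fall by 49.59 → E = 1,272.36, U = 58.78, labor force = 1,331.14 thousand.
New unemployment rate = 58.78 / 1,331.14 = 4.42%.
Change = 4.42% − 7.85% = −3.43 percentage points.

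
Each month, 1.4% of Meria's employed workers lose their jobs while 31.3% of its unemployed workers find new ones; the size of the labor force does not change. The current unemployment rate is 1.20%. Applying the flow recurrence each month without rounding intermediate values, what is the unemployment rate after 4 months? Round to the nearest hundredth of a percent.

Unemployment rate after four months ≈ 3.65%.

With a fixed labor force, u_{t+1} = u_t + s·(1−u_t) − f·u_t = u_t·(1−s−f) + s.
Here 1−s−f = 0.673 and s = 0.014.
u_1 = 0.012000 × 0.673 + 0.014 = 0.022076.
u_2 = 0.022076 × 0.673 + 0.014 = 0.028857.
u_3 = 0.028857 × 0.673 + 0.014 = 0.033421.
u_4 = 0.033421 × 0.673 + 0.014 = 0.036492.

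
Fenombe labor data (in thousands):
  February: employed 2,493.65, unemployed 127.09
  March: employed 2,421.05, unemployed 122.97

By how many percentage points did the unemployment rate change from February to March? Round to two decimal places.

February: labor force = 2,493.65 + 127.09 = 2,620.74; u = 127.09/2,620.74 = 4.85%.
March: labor force = 2,421.05 + 122.97 = 2,544.02; u = 122.97/2,544.02 = 4.83%.
Change = 4.83% − 4.85% = −0.02 pp.

The unemployment rate changed by −0.02 percentage points.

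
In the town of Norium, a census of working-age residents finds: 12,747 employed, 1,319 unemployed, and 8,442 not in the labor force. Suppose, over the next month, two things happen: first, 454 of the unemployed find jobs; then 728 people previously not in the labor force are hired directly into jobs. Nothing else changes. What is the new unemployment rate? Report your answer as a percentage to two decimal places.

Initially, labor force = 12,747 + 1,319 = 14,066, so u = 1,319/14,066 = 9.38%.
After the first change, unemployed falls and employed rises by 454; labor force unchanged → E = 13,201, U = 865, labor force = 14,066.
After the second change, employed and labor force both rise by 728; unemployed unchanged → E = 13,929, U = 865, labor force = 14,794.
New unemployment rate = 865 / 14,794 = 5.85%.

New unemployment rate ≈ 5.85%.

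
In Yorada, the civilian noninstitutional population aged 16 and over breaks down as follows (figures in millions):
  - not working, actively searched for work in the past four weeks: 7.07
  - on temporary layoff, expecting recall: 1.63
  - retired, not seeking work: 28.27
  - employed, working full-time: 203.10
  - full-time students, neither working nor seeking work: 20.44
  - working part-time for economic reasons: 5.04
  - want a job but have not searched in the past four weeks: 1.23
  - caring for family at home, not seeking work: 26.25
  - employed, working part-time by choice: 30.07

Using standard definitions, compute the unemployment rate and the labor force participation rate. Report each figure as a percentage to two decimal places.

Employed = 203.10 + 5.04 + 30.07 = 238.21 million (anyone who worked, including part-time for economic reasons, counts as employed).
Unemployed = 7.07 + 1.63 = 8.70 million (jobless and actively searching, or on temporary layoff).
Labor force = 238.21 + 8.70 = 246.91 million.
Not in labor force = 28.27 + 20.44 + 1.23 + 26.25 = 76.19 million (those not working and not actively searching are outside the labor force — including those who want a job but have given up searching).
Civilian working-age population = 246.91 + 76.19 = 323.10 million.
Unemployment rate = 8.70 / 246.91 = 3.52%.
Labor force participation rate = 246.91 / 323.10 = 76.42%.

Unemployment rate ≈ 3.52%; labor force participation rate ≈ 76.42%.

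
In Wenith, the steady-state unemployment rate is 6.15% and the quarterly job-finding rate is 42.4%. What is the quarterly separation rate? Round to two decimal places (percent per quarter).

From u* = s/(s+f): s = u·f/(1−u).
s = 0.0615 × 42.4 / (1 − 0.0615) = 2.6076 / 0.9385 ≈ 2.78% per quarter.

Separation rate ≈ 2.78% per quarter.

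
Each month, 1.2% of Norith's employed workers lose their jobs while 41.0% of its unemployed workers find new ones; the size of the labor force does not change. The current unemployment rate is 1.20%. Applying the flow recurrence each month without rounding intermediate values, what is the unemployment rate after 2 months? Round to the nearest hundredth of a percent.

Unemployment rate after two months ≈ 2.29%.

With a fixed labor force, u_{t+1} = u_t + s·(1−u_t) − f·u_t = u_t·(1−s−f) + s.
Here 1−s−f = 0.578 and s = 0.012.
u_1 = 0.012000 × 0.578 + 0.012 = 0.018936.
u_2 = 0.018936 × 0.578 + 0.012 = 0.022945.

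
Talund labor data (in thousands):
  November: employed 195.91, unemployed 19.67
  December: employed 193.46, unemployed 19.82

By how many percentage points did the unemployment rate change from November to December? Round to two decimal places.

The unemployment rate changed by +0.17 percentage points.

November: labor force = 195.91 + 19.67 = 215.58; u = 19.67/215.58 = 9.12%.
December: labor force = 193.46 + 19.82 = 213.28; u = 19.82/213.28 = 9.29%.
Change = 9.29% − 9.12% = +0.17 pp.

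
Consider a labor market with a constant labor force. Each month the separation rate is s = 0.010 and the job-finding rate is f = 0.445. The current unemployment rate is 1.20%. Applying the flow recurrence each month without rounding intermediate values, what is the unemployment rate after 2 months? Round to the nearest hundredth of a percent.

With a fixed labor force, u_{t+1} = u_t + s·(1−u_t) − f·u_t = u_t·(1−s−f) + s.
Here 1−s−f = 0.545 and s = 0.010.
u_1 = 0.012000 × 0.545 + 0.010 = 0.016540.
u_2 = 0.016540 × 0.545 + 0.010 = 0.019014.

Unemployment rate after two months ≈ 1.90%.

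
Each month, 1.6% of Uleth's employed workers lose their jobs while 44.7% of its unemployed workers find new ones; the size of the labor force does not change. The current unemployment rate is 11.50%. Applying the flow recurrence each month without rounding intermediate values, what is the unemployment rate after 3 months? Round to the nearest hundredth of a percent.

With a fixed labor force, u_{t+1} = u_t + s·(1−u_t) − f·u_t = u_t·(1−s−f) + s.
Here 1−s−f = 0.537 and s = 0.016.
u_1 = 0.115000 × 0.537 + 0.016 = 0.077755.
u_2 = 0.077755 × 0.537 + 0.016 = 0.057754.
u_3 = 0.057754 × 0.537 + 0.016 = 0.047014.

Unemployment rate after three months ≈ 4.70%.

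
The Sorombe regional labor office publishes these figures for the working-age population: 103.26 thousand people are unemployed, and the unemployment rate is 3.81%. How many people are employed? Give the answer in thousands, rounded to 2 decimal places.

Labor force = U / u = 103.26 / 0.0381 ≈ 2,710.24 thousand.
Employed = labor force − unemployed = 2,710.24 − 103.26 = 2,606.98 thousand.

About 2,606.98 thousand are employed.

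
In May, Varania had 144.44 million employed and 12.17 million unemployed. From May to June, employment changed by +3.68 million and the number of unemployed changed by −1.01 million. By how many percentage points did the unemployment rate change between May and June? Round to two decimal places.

May: labor force = 144.44 + 12.17 = 156.61; u = 12.17/156.61 = 7.77%.
June: labor force = 148.12 + 11.16 = 159.28; u = 11.16/159.28 = 7.01%.
Change = 7.01% − 7.77% = −0.76 pp.

The unemployment rate changed by −0.76 percentage points.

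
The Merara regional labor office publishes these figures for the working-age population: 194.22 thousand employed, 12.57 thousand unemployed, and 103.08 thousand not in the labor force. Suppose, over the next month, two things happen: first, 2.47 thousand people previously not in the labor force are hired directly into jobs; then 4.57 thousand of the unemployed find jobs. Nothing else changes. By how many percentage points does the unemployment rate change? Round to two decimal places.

The unemployment rate changes by −2.26 percentage points.

Initially, labor force = 194.22 + 12.57 = 206.79 thousand, so u = 12.57/206.79 = 6.08%.
After the first change, employed and labor force both rise by 2.47; unemployed unchanged → E = 196.69, U = 12.57, labor force = 209.26 thousand.
After the second change, unemployed falls and employed rises by 4.57; labor force unchanged → E = 201.26, U = 8.00, labor force = 209.26 thousand.
New unemployment rate = 8.00 / 209.26 = 3.82%.
Change = 3.82% − 6.08% = −2.26 percentage points.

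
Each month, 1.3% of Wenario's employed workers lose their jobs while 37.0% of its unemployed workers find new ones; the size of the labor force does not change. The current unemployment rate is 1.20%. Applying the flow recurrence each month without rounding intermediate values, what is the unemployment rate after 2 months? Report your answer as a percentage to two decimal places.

With a fixed labor force, u_{t+1} = u_t + s·(1−u_t) − f·u_t = u_t·(1−s−f) + s.
Here 1−s−f = 0.617 and s = 0.013.
u_1 = 0.012000 × 0.617 + 0.013 = 0.020404.
u_2 = 0.020404 × 0.617 + 0.013 = 0.025589.

Unemployment rate after two months ≈ 2.56%.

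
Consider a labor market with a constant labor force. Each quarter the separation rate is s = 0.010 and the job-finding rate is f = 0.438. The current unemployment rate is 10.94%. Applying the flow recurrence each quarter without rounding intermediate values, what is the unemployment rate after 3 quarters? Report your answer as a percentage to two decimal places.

With a fixed labor force, u_{t+1} = u_t + s·(1−u_t) − f·u_t = u_t·(1−s−f) + s.
Here 1−s−f = 0.552 and s = 0.010.
u_1 = 0.109400 × 0.552 + 0.010 = 0.070389.
u_2 = 0.070389 × 0.552 + 0.010 = 0.048855.
u_3 = 0.048855 × 0.552 + 0.010 = 0.036968.

Unemployment rate after three quarters ≈ 3.70%.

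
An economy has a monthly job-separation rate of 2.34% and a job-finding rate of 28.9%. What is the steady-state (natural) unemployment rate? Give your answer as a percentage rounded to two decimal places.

At steady state the flows balance: s·E = f·U, so U/(E+U) = s/(s+f).
u* = 2.34 / (2.34 + 28.9) = 2.34 / 31.24 = 7.49%.

Steady-state unemployment rate ≈ 7.49%.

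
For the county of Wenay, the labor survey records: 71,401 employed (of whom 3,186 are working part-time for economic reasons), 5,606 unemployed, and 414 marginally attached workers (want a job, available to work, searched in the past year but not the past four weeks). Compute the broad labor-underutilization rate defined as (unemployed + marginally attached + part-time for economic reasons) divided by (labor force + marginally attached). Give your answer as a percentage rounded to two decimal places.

Broad underutilization rate ≈ 11.89%.

Labor force = 71,401 + 5,606 = 77,007.
Numerator = 5,606 + 414 + 3,186 = 9,206.
Denominator = 77,007 + 414 = 77,421.
Broad rate = 9,206 / 77,421 = 11.89%.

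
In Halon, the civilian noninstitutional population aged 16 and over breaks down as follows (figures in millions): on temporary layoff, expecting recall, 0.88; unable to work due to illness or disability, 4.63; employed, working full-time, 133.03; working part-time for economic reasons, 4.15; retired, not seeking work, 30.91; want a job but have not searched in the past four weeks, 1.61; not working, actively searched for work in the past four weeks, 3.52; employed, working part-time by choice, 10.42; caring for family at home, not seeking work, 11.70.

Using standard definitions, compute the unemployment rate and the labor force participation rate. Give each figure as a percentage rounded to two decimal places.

Employed = 133.03 + 4.15 + 10.42 = 147.60 million (anyone who worked, including part-time for economic reasons, counts as employed).
Unemployed = 0.88 + 3.52 = 4.40 million (jobless and actively searching, or on temporary layoff).
Labor force = 147.60 + 4.40 = 152.00 million.
Not in labor force = 4.63 + 30.91 + 1.61 + 11.70 = 48.85 million (those not working and not actively searching are outside the labor force — including those who want a job but have given up searching).
Civilian working-age population = 152.00 + 48.85 = 200.85 million.
Unemployment rate = 4.40 / 152.00 = 2.89%.
Labor force participation rate = 152.00 / 200.85 = 75.68%.

Unemployment rate ≈ 2.89%; labor force participation rate ≈ 75.68%.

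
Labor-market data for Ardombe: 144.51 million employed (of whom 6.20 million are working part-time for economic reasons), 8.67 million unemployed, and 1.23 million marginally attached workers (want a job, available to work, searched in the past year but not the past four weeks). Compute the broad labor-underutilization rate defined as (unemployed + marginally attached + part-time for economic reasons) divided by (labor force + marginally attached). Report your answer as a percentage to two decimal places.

Labor force = 144.51 + 8.67 = 153.18 million.
Numerator = 8.67 + 1.23 + 6.20 = 16.10 million.
Denominator = 153.18 + 1.23 = 154.41 million.
Broad rate = 16.10 / 154.41 = 10.43%.

Broad underutilization rate ≈ 10.43%.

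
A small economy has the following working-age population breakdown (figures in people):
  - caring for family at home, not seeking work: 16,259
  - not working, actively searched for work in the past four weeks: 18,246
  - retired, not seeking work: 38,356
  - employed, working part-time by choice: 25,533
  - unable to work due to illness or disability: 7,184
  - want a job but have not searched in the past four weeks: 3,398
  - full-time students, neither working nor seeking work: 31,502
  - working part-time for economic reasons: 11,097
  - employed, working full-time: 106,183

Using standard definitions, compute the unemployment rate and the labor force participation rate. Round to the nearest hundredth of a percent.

Unemployment rate ≈ 11.33%; labor force participation rate ≈ 62.48%.

Employed = 25,533 + 11,097 + 106,183 = 142,813 (anyone who worked, including part-time for economic reasons, counts as employed).
Unemployed = 18,246.
Labor force = 142,813 + 18,246 = 161,059.
Not in labor force = 16,259 + 38,356 + 7,184 + 3,398 + 31,502 = 96,699 (those not working and not actively searching are outside the labor force — including those who want a job but have given up searching).
Civilian working-age population = 161,059 + 96,699 = 257,758.
Unemployment rate = 18,246 / 161,059 = 11.33%.
Labor force participation rate = 161,059 / 257,758 = 62.48%.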